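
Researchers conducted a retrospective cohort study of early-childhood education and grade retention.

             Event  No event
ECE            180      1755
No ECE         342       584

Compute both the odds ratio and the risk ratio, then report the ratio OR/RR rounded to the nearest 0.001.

0.695

Cells: a = 180, b = 1755, c = 342, d = 584.
OR = (180·584)/(1755·342) = 105120/600210 = 0.17514
Risk in exposed = 180/1935 = 0.09302; risk in unexposed = 342/926 = 0.36933; RR = 0.25187
OR/RR = 0.17514 / 0.25187 = 0.69535
The outcome is not rare, so the OR lies further from 1 than the RR.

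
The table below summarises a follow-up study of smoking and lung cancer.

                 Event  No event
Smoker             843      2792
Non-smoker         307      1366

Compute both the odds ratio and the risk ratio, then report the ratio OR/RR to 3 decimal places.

Cells: a = 843, b = 2792, c = 307, d = 1366.
OR = (843·1366)/(2792·307) = 1151538/857144 = 1.34346
Risk in exposed = 843/3635 = 0.23191; risk in unexposed = 307/1673 = 0.18350; RR = 1.26381
OR/RR = 1.34346 / 1.26381 = 1.06303
The outcome is not rare, so the OR lies further from 1 than the RR.

1.063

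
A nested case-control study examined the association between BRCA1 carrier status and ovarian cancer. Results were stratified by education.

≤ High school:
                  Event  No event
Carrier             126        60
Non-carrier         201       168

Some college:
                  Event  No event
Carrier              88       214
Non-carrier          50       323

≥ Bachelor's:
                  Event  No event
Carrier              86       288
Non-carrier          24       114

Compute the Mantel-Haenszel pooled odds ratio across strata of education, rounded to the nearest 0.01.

OR_MH = Σ(aᵢdᵢ/nᵢ) / Σ(bᵢcᵢ/nᵢ), where nᵢ is the stratum total.
Stratum 1 (≤ High school): n = 555; a·d/n = 126·168/555 = 38.1405; b·c/n = 60·201/555 = 21.7297
Stratum 2 (Some college): n = 675; a·d/n = 88·323/675 = 42.1096; b·c/n = 214·50/675 = 15.8519
Stratum 3 (≥ Bachelor's): n = 512; a·d/n = 86·114/512 = 19.1484; b·c/n = 288·24/512 = 13.5000
OR_MH = (38.1405 + 42.1096 + 19.1484) / (21.7297 + 15.8519 + 13.5000) = 99.3986 / 51.0816 = 1.94588

1.95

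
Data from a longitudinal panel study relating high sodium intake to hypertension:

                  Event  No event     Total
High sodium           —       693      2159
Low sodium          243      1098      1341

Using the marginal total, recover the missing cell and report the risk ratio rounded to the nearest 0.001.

3.747

The missing cell is in the exposed row: 2159 − 693 = 1466.
So a = 1466, b = 693, c = 243, d = 1098.
RR = [a/(a+b)] / [c/(c+d)] = (1466/2159) / (243/1341) = 0.67902/0.18121 = 3.74717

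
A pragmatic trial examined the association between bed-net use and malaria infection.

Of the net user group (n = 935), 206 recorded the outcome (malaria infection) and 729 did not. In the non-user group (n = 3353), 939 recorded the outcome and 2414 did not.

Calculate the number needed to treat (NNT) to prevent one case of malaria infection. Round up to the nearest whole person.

17

Risk in treated group = 206/935 = 0.22032; risk in control = 939/3353 = 0.28005.
Absolute risk reduction = 0.28005 − 0.22032 = 0.05973
NNT = 1 / ARR = 1 / 0.05973 = 16.743 → round up → 17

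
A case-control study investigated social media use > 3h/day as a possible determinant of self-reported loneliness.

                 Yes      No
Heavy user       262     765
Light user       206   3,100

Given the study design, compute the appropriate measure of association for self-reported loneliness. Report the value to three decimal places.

Cells: a = 262, b = 765, c = 206, d = 3100.
This is a case-control study: participants were sampled on outcome status, so risks in the source population cannot be estimated directly — relative risk is not valid here. The odds ratio is the appropriate measure.
OR = (a·d)/(b·c) = (262 × 3100) / (765 × 206) = 812200 / 157590 = 5.15388

5.154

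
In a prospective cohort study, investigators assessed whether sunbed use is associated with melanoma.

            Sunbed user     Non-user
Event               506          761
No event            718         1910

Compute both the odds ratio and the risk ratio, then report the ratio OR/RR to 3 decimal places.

Reading the table with exposure as columns: a = 506 (Sunbed user, case), b = 718 (Sunbed user, non-case), c = 761 (Non-user, case), d = 1910.
OR = (506·1910)/(718·761) = 966460/546398 = 1.76878
Risk in exposed = 506/1224 = 0.41340; risk in unexposed = 761/2671 = 0.28491; RR = 1.45097
OR/RR = 1.76878 / 1.45097 = 1.21904
The outcome is not rare, so the OR lies further from 1 than the RR.

1.219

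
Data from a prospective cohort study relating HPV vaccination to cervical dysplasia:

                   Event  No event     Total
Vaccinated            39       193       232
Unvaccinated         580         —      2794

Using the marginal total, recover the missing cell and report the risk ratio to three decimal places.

The missing cell is in the unexposed row: 2794 − 580 = 2214.
So a = 39, b = 193, c = 580, d = 2214.
RR = [a/(a+b)] / [c/(c+d)] = (39/232) / (580/2794) = 0.16810/0.20759 = 0.80979

0.810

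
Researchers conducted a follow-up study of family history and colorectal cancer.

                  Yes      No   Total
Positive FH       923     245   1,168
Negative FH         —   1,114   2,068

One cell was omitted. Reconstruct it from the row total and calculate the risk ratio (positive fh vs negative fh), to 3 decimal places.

The missing cell is in the unexposed row: 2068 − 1114 = 954.
So a = 923, b = 245, c = 954, d = 1114.
RR = [a/(a+b)] / [c/(c+d)] = (923/1168) / (954/2068) = 0.79024/0.46132 = 1.71301

1.713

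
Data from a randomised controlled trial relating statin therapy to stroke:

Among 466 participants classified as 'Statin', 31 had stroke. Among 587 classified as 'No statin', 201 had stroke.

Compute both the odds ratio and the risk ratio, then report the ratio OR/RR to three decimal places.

0.704

From the description: a = 31, b = 435, c = 201, d = 386.
OR = (31·386)/(435·201) = 11966/87435 = 0.13686
Risk in exposed = 31/466 = 0.06652; risk in unexposed = 201/587 = 0.34242; RR = 0.19428
OR/RR = 0.13686 / 0.19428 = 0.70444
The outcome is not rare, so the OR lies further from 1 than the RR.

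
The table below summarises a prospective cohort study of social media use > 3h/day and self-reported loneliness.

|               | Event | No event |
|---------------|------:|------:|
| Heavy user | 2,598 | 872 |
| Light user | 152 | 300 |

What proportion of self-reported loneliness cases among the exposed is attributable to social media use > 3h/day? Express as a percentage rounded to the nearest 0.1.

Cells: a = 2598, b = 872, c = 152, d = 300.
Risk in exposed = 2598/3470 = 0.74870; risk in unexposed = 152/452 = 0.33628.
RR = 0.74870/0.33628 = 2.22641
AR% = (RR − 1)/RR × 100 = (2.22641 − 1)/2.22641 × 100 = 55.0846%

55.1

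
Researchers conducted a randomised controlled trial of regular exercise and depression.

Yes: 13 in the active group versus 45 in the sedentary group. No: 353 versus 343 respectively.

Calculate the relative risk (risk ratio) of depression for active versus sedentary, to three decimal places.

0.306

From the description: a = 13, b = 353, c = 45, d = 343.
Risk in exposed = 13/366 = 0.03552; risk in unexposed = 45/388 = 0.11598.
RR = 0.03552 / 0.11598 = 0.30625
The risk is 69% lower among the exposed than among the unexposed.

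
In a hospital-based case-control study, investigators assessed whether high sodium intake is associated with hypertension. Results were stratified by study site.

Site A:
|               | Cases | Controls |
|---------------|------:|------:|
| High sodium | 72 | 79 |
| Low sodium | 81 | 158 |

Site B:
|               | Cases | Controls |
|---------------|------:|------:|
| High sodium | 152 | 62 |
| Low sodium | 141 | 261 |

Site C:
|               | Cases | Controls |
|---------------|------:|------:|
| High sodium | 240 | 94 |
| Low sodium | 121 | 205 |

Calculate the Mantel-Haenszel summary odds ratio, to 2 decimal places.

OR_MH = Σ(aᵢdᵢ/nᵢ) / Σ(bᵢcᵢ/nᵢ), where nᵢ is the stratum total.
Stratum 1 (Site A): n = 390; a·d/n = 72·158/390 = 29.1692; b·c/n = 79·81/390 = 16.4077
Stratum 2 (Site B): n = 616; a·d/n = 152·261/616 = 64.4026; b·c/n = 62·141/616 = 14.1916
Stratum 3 (Site C): n = 660; a·d/n = 240·205/660 = 74.5455; b·c/n = 94·121/660 = 17.2333
OR_MH = (29.1692 + 64.4026 + 74.5455) / (16.4077 + 14.1916 + 17.2333) = 168.1173 / 47.8326 = 3.51470

3.51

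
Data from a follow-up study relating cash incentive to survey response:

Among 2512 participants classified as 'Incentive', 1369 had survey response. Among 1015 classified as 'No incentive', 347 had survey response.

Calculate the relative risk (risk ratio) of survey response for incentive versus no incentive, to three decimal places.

1.594

From the description: a = 1369, b = 1143, c = 347, d = 668.
Risk in exposed = 1369/2512 = 0.54498; risk in unexposed = 347/1015 = 0.34187.
RR = 0.54498 / 0.34187 = 1.59412
The risk among the exposed is 1.59 times that among the unexposed.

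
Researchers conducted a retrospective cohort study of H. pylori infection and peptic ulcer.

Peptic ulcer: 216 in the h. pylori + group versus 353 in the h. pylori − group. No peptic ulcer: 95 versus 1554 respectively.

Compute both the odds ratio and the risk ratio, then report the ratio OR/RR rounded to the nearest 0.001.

From the description: a = 216, b = 95, c = 353, d = 1554.
OR = (216·1554)/(95·353) = 335664/33535 = 10.00936
Risk in exposed = 216/311 = 0.69453; risk in unexposed = 353/1907 = 0.18511; RR = 3.75206
OR/RR = 10.00936 / 3.75206 = 2.66770
The outcome is not rare, so the OR lies further from 1 than the RR.

2.668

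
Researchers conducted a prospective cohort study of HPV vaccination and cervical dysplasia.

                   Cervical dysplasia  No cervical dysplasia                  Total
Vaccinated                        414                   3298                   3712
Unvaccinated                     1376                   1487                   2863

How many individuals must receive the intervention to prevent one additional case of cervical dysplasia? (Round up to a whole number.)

3

Risk in treated group = 414/3712 = 0.11153; risk in control = 1376/2863 = 0.48061.
Absolute risk reduction = 0.48061 − 0.11153 = 0.36908
NNT = 1 / ARR = 1 / 0.36908 = 2.709 → round up → 3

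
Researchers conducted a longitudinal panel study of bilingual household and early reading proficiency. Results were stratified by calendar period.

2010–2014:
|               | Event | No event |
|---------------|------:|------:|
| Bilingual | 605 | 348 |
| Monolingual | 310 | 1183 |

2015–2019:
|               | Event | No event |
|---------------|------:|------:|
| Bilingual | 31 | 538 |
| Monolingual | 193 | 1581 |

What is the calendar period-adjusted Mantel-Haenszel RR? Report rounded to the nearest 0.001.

RR_MH = Σ(aᵢ·n₀ᵢ/nᵢ) / Σ(cᵢ·n₁ᵢ/nᵢ), with n₁ᵢ = aᵢ+bᵢ (exposed), n₀ᵢ = cᵢ+dᵢ (unexposed), nᵢ = n₁ᵢ+n₀ᵢ.
Stratum 1 (2010–2014): n₁ = 953, n₀ = 1493, n = 2446; a·n₀/n = 605·1493/2446 = 369.2825; c·n₁/n = 310·953/2446 = 120.7809
Stratum 2 (2015–2019): n₁ = 569, n₀ = 1774, n = 2343; a·n₀/n = 31·1774/2343 = 23.4716; c·n₁/n = 193·569/2343 = 46.8703
RR_MH = (369.2825 + 23.4716) / (120.7809 + 46.8703) = 392.7541 / 167.6511 = 2.34269

2.343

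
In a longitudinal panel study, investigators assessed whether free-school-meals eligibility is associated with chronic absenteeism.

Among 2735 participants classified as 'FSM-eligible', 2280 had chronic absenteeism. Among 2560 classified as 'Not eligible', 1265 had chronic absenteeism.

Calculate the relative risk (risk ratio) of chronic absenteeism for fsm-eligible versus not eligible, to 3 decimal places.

1.687

From the description: a = 2280, b = 455, c = 1265, d = 1295.
Risk in exposed = 2280/2735 = 0.83364; risk in unexposed = 1265/2560 = 0.49414.
RR = 0.83364 / 0.49414 = 1.68705
The risk among the exposed is 1.69 times that among the unexposed.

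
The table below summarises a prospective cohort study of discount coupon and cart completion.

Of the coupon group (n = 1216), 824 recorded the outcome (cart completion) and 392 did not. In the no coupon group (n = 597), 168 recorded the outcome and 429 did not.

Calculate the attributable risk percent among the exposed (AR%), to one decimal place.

From the description: a = 824, b = 392, c = 168, d = 429.
Risk in exposed = 824/1216 = 0.67763; risk in unexposed = 168/597 = 0.28141.
RR = 0.67763/0.28141 = 2.40801
AR% = (RR − 1)/RR × 100 = (2.40801 − 1)/2.40801 × 100 = 58.4720%

58.5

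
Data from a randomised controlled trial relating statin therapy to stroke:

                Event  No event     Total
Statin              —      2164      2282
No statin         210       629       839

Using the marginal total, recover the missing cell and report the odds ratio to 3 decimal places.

0.163

The missing cell is in the exposed row: 2282 − 2164 = 118.
So a = 118, b = 2164, c = 210, d = 629.
OR = (a·d)/(b·c) = (118 × 629) / (2164 × 210) = 74222 / 454440 = 0.16333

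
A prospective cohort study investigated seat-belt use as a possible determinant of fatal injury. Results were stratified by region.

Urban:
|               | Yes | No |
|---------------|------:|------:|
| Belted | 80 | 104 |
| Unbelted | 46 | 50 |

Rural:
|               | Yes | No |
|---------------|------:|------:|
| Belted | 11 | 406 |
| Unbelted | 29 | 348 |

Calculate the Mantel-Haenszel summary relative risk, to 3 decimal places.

0.718

RR_MH = Σ(aᵢ·n₀ᵢ/nᵢ) / Σ(cᵢ·n₁ᵢ/nᵢ), with n₁ᵢ = aᵢ+bᵢ (exposed), n₀ᵢ = cᵢ+dᵢ (unexposed), nᵢ = n₁ᵢ+n₀ᵢ.
Stratum 1 (Urban): n₁ = 184, n₀ = 96, n = 280; a·n₀/n = 80·96/280 = 27.4286; c·n₁/n = 46·184/280 = 30.2286
Stratum 2 (Rural): n₁ = 417, n₀ = 377, n = 794; a·n₀/n = 11·377/794 = 5.2229; c·n₁/n = 29·417/794 = 15.2305
RR_MH = (27.4286 + 5.2229) / (30.2286 + 15.2305) = 32.6515 / 45.4591 = 0.71826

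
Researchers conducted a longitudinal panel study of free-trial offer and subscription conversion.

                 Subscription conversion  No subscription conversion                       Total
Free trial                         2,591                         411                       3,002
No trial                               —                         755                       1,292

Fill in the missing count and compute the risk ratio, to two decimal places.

The missing cell is in the unexposed row: 1292 − 755 = 537.
So a = 2591, b = 411, c = 537, d = 755.
RR = [a/(a+b)] / [c/(c+d)] = (2591/3002) / (537/1292) = 0.86309/0.41563 = 2.07656

2.08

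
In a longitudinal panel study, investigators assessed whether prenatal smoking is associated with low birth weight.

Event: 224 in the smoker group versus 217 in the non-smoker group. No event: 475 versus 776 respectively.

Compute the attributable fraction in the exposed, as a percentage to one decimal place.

From the description: a = 224, b = 475, c = 217, d = 776.
Risk in exposed = 224/699 = 0.32046; risk in unexposed = 217/993 = 0.21853.
RR = 0.32046/0.21853 = 1.46643
AR% = (RR − 1)/RR × 100 = (1.46643 − 1)/1.46643 × 100 = 31.8070%

31.8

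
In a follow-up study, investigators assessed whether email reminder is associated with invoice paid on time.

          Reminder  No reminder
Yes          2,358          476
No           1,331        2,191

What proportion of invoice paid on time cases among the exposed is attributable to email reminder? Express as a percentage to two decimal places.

Reading the table with exposure as columns: a = 2358 (Reminder, case), b = 1331 (Reminder, non-case), c = 476 (No reminder, case), d = 2191.
Risk in exposed = 2358/3689 = 0.63920; risk in unexposed = 476/2667 = 0.17848.
RR = 0.63920/0.17848 = 3.58139
AR% = (RR − 1)/RR × 100 = (3.58139 − 1)/3.58139 × 100 = 72.0779%

72.08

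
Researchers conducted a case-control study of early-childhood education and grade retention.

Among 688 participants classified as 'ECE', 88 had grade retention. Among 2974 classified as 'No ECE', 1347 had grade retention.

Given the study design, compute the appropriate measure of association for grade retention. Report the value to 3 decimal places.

0.177

From the description: a = 88, b = 600, c = 1347, d = 1627.
This is a case-control study: participants were sampled on outcome status, so risks in the source population cannot be estimated directly — relative risk is not valid here. The odds ratio is the appropriate measure.
OR = (a·d)/(b·c) = (88 × 1627) / (600 × 1347) = 143176 / 808200 = 0.17715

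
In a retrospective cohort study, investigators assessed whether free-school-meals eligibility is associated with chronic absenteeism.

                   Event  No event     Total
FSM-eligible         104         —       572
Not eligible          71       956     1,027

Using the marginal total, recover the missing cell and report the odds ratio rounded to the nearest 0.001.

The missing cell is in the exposed row: 572 − 104 = 468.
So a = 104, b = 468, c = 71, d = 956.
OR = (a·d)/(b·c) = (104 × 956) / (468 × 71) = 99424 / 33228 = 2.99218

2.992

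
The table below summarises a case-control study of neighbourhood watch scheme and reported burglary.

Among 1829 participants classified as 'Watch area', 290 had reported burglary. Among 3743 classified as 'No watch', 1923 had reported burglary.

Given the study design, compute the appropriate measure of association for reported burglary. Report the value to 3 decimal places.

From the description: a = 290, b = 1539, c = 1923, d = 1820.
This is a case-control study: participants were sampled on outcome status, so risks in the source population cannot be estimated directly — relative risk is not valid here. The odds ratio is the appropriate measure.
OR = (a·d)/(b·c) = (290 × 1820) / (1539 × 1923) = 527800 / 2959497 = 0.17834

0.178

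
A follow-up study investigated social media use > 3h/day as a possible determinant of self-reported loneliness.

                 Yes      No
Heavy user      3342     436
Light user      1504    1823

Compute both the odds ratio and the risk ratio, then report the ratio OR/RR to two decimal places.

Cells: a = 3342, b = 436, c = 1504, d = 1823.
OR = (3342·1823)/(436·1504) = 6092466/655744 = 9.29092
Risk in exposed = 3342/3778 = 0.88460; risk in unexposed = 1504/3327 = 0.45206; RR = 1.95681
OR/RR = 9.29092 / 1.95681 = 4.74798
The outcome is not rare, so the OR lies further from 1 than the RR.

4.75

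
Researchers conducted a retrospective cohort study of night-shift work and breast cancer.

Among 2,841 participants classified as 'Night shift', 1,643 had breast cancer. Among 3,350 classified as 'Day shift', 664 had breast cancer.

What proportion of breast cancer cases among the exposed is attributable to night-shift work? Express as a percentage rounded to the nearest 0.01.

65.73

From the description: a = 1643, b = 1198, c = 664, d = 2686.
Risk in exposed = 1643/2841 = 0.57832; risk in unexposed = 664/3350 = 0.19821.
RR = 0.57832/0.19821 = 2.91772
AR% = (RR − 1)/RR × 100 = (2.91772 − 1)/2.91772 × 100 = 65.7266%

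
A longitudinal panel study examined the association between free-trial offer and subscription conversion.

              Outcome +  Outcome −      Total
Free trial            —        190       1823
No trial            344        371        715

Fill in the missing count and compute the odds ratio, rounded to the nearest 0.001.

9.269

The missing cell is in the exposed row: 1823 − 190 = 1633.
So a = 1633, b = 190, c = 344, d = 371.
OR = (a·d)/(b·c) = (1633 × 371) / (190 × 344) = 605843 / 65360 = 9.26932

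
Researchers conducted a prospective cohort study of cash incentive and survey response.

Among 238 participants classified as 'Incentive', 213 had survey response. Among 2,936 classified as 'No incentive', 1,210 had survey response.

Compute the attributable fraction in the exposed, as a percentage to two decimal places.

53.95

From the description: a = 213, b = 25, c = 1210, d = 1726.
Risk in exposed = 213/238 = 0.89496; risk in unexposed = 1210/2936 = 0.41213.
RR = 0.89496/0.41213 = 2.17157
AR% = (RR − 1)/RR × 100 = (2.17157 − 1)/2.17157 × 100 = 53.9503%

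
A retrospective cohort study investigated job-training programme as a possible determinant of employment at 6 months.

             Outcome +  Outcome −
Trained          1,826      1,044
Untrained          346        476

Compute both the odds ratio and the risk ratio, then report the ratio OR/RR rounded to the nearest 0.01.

1.59

Cells: a = 1826, b = 1044, c = 346, d = 476.
OR = (1826·476)/(1044·346) = 869176/361224 = 2.40620
Risk in exposed = 1826/2870 = 0.63624; risk in unexposed = 346/822 = 0.42092; RR = 1.51152
OR/RR = 2.40620 / 1.51152 = 1.59190
The outcome is not rare, so the OR lies further from 1 than the RR.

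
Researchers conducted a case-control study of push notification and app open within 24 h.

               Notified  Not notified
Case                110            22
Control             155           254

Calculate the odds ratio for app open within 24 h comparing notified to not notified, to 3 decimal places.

8.194

Reading the table with exposure as columns: a = 110 (Notified, case), b = 155 (Notified, non-case), c = 22 (Not notified, case), d = 254.
OR = (a·d)/(b·c) = (110 × 254) / (155 × 22) = 27940 / 3410 = 8.19355
The odds of app open within 24 h are about 8.19 times as high in the notified group.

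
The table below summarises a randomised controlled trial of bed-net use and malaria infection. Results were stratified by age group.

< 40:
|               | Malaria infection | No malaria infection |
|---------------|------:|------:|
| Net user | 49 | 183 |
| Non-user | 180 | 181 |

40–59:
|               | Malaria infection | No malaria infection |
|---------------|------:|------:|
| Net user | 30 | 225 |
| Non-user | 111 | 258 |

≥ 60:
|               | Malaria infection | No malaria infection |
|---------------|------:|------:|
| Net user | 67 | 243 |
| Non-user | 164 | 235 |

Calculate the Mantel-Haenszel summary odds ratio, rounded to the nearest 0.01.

0.33

OR_MH = Σ(aᵢdᵢ/nᵢ) / Σ(bᵢcᵢ/nᵢ), where nᵢ is the stratum total.
Stratum 1 (< 40): n = 593; a·d/n = 49·181/593 = 14.9562; b·c/n = 183·180/593 = 55.5481
Stratum 2 (40–59): n = 624; a·d/n = 30·258/624 = 12.4038; b·c/n = 225·111/624 = 40.0240
Stratum 3 (≥ 60): n = 709; a·d/n = 67·235/709 = 22.2073; b·c/n = 243·164/709 = 56.2087
OR_MH = (14.9562 + 12.4038 + 22.2073) / (55.5481 + 40.0240 + 56.2087) = 49.5673 / 151.7808 = 0.32657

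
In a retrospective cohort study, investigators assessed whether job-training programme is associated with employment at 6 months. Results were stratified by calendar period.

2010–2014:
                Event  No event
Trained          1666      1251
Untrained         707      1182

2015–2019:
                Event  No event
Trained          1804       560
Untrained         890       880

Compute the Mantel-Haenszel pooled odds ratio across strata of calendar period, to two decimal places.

OR_MH = Σ(aᵢdᵢ/nᵢ) / Σ(bᵢcᵢ/nᵢ), where nᵢ is the stratum total.
Stratum 1 (2010–2014): n = 4806; a·d/n = 1666·1182/4806 = 409.7403; b·c/n = 1251·707/4806 = 184.0318
Stratum 2 (2015–2019): n = 4134; a·d/n = 1804·880/4134 = 384.0155; b·c/n = 560·890/4134 = 120.5612
OR_MH = (409.7403 + 384.0155) / (184.0318 + 120.5612) = 793.7558 / 304.5930 = 2.60596

2.61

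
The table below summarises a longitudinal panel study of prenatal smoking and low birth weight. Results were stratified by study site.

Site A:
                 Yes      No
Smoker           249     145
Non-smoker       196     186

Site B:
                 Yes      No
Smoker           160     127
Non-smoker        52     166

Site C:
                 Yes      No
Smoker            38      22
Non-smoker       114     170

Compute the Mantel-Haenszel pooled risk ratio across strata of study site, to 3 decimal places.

1.497

RR_MH = Σ(aᵢ·n₀ᵢ/nᵢ) / Σ(cᵢ·n₁ᵢ/nᵢ), with n₁ᵢ = aᵢ+bᵢ (exposed), n₀ᵢ = cᵢ+dᵢ (unexposed), nᵢ = n₁ᵢ+n₀ᵢ.
Stratum 1 (Site A): n₁ = 394, n₀ = 382, n = 776; a·n₀/n = 249·382/776 = 122.5747; c·n₁/n = 196·394/776 = 99.5155
Stratum 2 (Site B): n₁ = 287, n₀ = 218, n = 505; a·n₀/n = 160·218/505 = 69.0693; c·n₁/n = 52·287/505 = 29.5525
Stratum 3 (Site C): n₁ = 60, n₀ = 284, n = 344; a·n₀/n = 38·284/344 = 31.3721; c·n₁/n = 114·60/344 = 19.8837
RR_MH = (122.5747 + 69.0693 + 31.3721) / (99.5155 + 29.5525 + 19.8837) = 223.0161 / 148.9517 = 1.49724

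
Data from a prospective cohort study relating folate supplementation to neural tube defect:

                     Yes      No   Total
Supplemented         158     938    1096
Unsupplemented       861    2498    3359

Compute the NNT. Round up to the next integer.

9

Risk in treated group = 158/1096 = 0.14416; risk in control = 861/3359 = 0.25633.
Absolute risk reduction = 0.25633 − 0.14416 = 0.11217
NNT = 1 / ARR = 1 / 0.11217 = 8.915 → round up → 9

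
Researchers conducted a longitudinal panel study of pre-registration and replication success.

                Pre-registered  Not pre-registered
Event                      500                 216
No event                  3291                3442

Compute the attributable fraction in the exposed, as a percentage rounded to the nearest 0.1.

Reading the table with exposure as columns: a = 500 (Pre-registered, case), b = 3291 (Pre-registered, non-case), c = 216 (Not pre-registered, case), d = 3442.
Risk in exposed = 500/3791 = 0.13189; risk in unexposed = 216/3658 = 0.05905.
RR = 0.13189/0.05905 = 2.23360
AR% = (RR − 1)/RR × 100 = (2.23360 − 1)/2.23360 × 100 = 55.2293%

55.2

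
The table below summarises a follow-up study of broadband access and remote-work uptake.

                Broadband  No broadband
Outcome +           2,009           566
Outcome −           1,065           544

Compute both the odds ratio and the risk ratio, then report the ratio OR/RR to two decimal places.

Reading the table with exposure as columns: a = 2009 (Broadband, case), b = 1065 (Broadband, non-case), c = 566 (No broadband, case), d = 544.
OR = (2009·544)/(1065·566) = 1092896/602790 = 1.81306
Risk in exposed = 2009/3074 = 0.65355; risk in unexposed = 566/1110 = 0.50991; RR = 1.28169
OR/RR = 1.81306 / 1.28169 = 1.41459
The outcome is not rare, so the OR lies further from 1 than the RR.

1.41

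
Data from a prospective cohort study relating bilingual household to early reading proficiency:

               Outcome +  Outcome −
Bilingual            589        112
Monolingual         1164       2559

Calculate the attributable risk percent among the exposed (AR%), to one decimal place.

Cells: a = 589, b = 112, c = 1164, d = 2559.
Risk in exposed = 589/701 = 0.84023; risk in unexposed = 1164/3723 = 0.31265.
RR = 0.84023/0.31265 = 2.68743
AR% = (RR − 1)/RR × 100 = (2.68743 − 1)/2.68743 × 100 = 62.7897%

62.8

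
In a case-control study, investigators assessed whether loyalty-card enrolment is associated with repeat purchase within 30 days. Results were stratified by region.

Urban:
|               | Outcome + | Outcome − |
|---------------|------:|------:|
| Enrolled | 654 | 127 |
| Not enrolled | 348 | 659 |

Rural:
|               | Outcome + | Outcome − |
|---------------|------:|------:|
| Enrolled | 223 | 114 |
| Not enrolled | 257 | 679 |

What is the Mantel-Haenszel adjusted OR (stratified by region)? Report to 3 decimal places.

OR_MH = Σ(aᵢdᵢ/nᵢ) / Σ(bᵢcᵢ/nᵢ), where nᵢ is the stratum total.
Stratum 1 (Urban): n = 1788; a·d/n = 654·659/1788 = 241.0436; b·c/n = 127·348/1788 = 24.7181
Stratum 2 (Rural): n = 1273; a·d/n = 223·679/1273 = 118.9450; b·c/n = 114·257/1273 = 23.0149
OR_MH = (241.0436 + 118.9450) / (24.7181 + 23.0149) = 359.9886 / 47.7330 = 7.54171

7.542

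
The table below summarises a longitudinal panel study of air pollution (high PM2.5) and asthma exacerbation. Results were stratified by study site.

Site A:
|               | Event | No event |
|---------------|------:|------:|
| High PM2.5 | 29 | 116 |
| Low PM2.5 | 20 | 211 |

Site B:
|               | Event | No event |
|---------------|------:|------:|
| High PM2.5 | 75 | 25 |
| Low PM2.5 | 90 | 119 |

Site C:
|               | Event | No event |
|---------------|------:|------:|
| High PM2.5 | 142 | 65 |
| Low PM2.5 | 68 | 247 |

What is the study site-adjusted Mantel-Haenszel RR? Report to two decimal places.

2.42

RR_MH = Σ(aᵢ·n₀ᵢ/nᵢ) / Σ(cᵢ·n₁ᵢ/nᵢ), with n₁ᵢ = aᵢ+bᵢ (exposed), n₀ᵢ = cᵢ+dᵢ (unexposed), nᵢ = n₁ᵢ+n₀ᵢ.
Stratum 1 (Site A): n₁ = 145, n₀ = 231, n = 376; a·n₀/n = 29·231/376 = 17.8165; c·n₁/n = 20·145/376 = 7.7128
Stratum 2 (Site B): n₁ = 100, n₀ = 209, n = 309; a·n₀/n = 75·209/309 = 50.7282; c·n₁/n = 90·100/309 = 29.1262
Stratum 3 (Site C): n₁ = 207, n₀ = 315, n = 522; a·n₀/n = 142·315/522 = 85.6897; c·n₁/n = 68·207/522 = 26.9655
RR_MH = (17.8165 + 50.7282 + 85.6897) / (7.7128 + 29.1262 + 26.9655) = 154.2343 / 63.8045 = 2.41730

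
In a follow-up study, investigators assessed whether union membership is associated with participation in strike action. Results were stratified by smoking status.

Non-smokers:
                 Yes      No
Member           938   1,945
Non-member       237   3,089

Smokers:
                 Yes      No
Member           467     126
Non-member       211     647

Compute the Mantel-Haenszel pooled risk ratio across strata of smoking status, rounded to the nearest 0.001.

3.967

RR_MH = Σ(aᵢ·n₀ᵢ/nᵢ) / Σ(cᵢ·n₁ᵢ/nᵢ), with n₁ᵢ = aᵢ+bᵢ (exposed), n₀ᵢ = cᵢ+dᵢ (unexposed), nᵢ = n₁ᵢ+n₀ᵢ.
Stratum 1 (Non-smokers): n₁ = 2883, n₀ = 3326, n = 6209; a·n₀/n = 938·3326/6209 = 502.4622; c·n₁/n = 237·2883/6209 = 110.0453
Stratum 2 (Smokers): n₁ = 593, n₀ = 858, n = 1451; a·n₀/n = 467·858/1451 = 276.1447; c·n₁/n = 211·593/1451 = 86.2323
RR_MH = (502.4622 + 276.1447) / (110.0453 + 86.2323) = 778.6070 / 196.2775 = 3.96687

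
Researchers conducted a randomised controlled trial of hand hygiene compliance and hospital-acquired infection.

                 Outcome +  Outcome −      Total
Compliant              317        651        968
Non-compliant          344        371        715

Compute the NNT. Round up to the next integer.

7

Risk in treated group = 317/968 = 0.32748; risk in control = 344/715 = 0.48112.
Absolute risk reduction = 0.48112 − 0.32748 = 0.15364
NNT = 1 / ARR = 1 / 0.15364 = 6.509 → round up → 7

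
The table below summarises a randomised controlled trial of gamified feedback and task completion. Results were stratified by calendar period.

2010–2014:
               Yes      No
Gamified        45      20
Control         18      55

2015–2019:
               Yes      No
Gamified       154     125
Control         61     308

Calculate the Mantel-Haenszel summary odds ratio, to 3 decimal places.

OR_MH = Σ(aᵢdᵢ/nᵢ) / Σ(bᵢcᵢ/nᵢ), where nᵢ is the stratum total.
Stratum 1 (2010–2014): n = 138; a·d/n = 45·55/138 = 17.9348; b·c/n = 20·18/138 = 2.6087
Stratum 2 (2015–2019): n = 648; a·d/n = 154·308/648 = 73.1975; b·c/n = 125·61/648 = 11.7670
OR_MH = (17.9348 + 73.1975) / (2.6087 + 11.7670) = 91.1323 / 14.3757 = 6.33934

6.339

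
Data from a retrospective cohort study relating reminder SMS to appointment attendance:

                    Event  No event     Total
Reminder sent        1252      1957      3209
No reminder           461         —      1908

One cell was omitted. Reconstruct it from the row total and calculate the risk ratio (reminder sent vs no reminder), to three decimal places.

The missing cell is in the unexposed row: 1908 − 461 = 1447.
So a = 1252, b = 1957, c = 461, d = 1447.
RR = [a/(a+b)] / [c/(c+d)] = (1252/3209) / (461/1908) = 0.39015/0.24161 = 1.61478

1.615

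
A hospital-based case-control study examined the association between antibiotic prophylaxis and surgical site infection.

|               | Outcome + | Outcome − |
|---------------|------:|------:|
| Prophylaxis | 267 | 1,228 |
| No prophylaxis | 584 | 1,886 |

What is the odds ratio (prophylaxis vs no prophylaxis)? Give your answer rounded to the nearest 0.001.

0.702

Cells: a = 267, b = 1228, c = 584, d = 1886.
OR = (a·d)/(b·c) = (267 × 1886) / (1228 × 584) = 503562 / 717152 = 0.70217
Exposure is associated with lower odds of surgical site infection (OR = 0.70 < 1).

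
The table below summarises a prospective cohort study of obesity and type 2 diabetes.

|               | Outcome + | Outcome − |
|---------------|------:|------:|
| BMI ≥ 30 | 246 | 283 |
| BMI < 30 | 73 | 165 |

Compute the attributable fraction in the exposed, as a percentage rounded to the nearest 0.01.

34.04

Cells: a = 246, b = 283, c = 73, d = 165.
Risk in exposed = 246/529 = 0.46503; risk in unexposed = 73/238 = 0.30672.
RR = 0.46503/0.30672 = 1.51612
AR% = (RR − 1)/RR × 100 = (1.51612 − 1)/1.51612 × 100 = 34.0422%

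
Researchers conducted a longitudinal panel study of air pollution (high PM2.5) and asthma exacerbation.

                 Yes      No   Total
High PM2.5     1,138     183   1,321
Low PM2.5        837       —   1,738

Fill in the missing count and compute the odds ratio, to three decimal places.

6.694

The missing cell is in the unexposed row: 1738 − 837 = 901.
So a = 1138, b = 183, c = 837, d = 901.
OR = (a·d)/(b·c) = (1138 × 901) / (183 × 837) = 1025338 / 153171 = 6.69407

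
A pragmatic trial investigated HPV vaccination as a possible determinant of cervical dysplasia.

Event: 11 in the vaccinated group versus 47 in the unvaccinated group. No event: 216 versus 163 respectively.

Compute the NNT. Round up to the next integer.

6

Risk in treated group = 11/227 = 0.04846; risk in control = 47/210 = 0.22381.
Absolute risk reduction = 0.22381 − 0.04846 = 0.17535
NNT = 1 / ARR = 1 / 0.17535 = 5.703 → round up → 6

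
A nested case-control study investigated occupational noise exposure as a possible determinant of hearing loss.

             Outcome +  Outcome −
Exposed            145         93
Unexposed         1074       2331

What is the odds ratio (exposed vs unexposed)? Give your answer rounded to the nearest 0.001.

3.384

Cells: a = 145, b = 93, c = 1074, d = 2331.
OR = (a·d)/(b·c) = (145 × 2331) / (93 × 1074) = 337995 / 99882 = 3.38394
The odds of hearing loss are about 3.38 times as high in the exposed group.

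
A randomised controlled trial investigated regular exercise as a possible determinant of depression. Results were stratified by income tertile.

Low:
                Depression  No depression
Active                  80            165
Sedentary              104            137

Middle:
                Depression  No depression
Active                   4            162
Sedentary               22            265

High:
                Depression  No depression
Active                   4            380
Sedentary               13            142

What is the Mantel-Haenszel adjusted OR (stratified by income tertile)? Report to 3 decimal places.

OR_MH = Σ(aᵢdᵢ/nᵢ) / Σ(bᵢcᵢ/nᵢ), where nᵢ is the stratum total.
Stratum 1 (Low): n = 486; a·d/n = 80·137/486 = 22.5514; b·c/n = 165·104/486 = 35.3086
Stratum 2 (Middle): n = 453; a·d/n = 4·265/453 = 2.3400; b·c/n = 162·22/453 = 7.8675
Stratum 3 (High): n = 539; a·d/n = 4·142/539 = 1.0538; b·c/n = 380·13/539 = 9.1651
OR_MH = (22.5514 + 2.3400 + 1.0538) / (35.3086 + 7.8675 + 9.1651) = 25.9452 / 52.3413 = 0.49569

0.496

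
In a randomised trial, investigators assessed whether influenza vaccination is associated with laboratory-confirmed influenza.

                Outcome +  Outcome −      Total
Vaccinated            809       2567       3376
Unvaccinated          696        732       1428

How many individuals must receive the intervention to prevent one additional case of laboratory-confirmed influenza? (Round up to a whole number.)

Risk in treated group = 809/3376 = 0.23963; risk in control = 696/1428 = 0.48739.
Absolute risk reduction = 0.48739 − 0.23963 = 0.24776
NNT = 1 / ARR = 1 / 0.24776 = 4.036 → round up → 5

5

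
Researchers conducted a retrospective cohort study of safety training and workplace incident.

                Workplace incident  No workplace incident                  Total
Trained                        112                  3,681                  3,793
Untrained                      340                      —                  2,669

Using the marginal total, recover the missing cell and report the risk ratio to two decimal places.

The missing cell is in the unexposed row: 2669 − 340 = 2329.
So a = 112, b = 3681, c = 340, d = 2329.
RR = [a/(a+b)] / [c/(c+d)] = (112/3793) / (340/2669) = 0.02953/0.12739 = 0.23180

0.23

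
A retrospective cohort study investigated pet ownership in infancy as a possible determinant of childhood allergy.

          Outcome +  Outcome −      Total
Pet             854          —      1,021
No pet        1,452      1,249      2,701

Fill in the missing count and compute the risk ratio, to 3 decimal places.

The missing cell is in the exposed row: 1021 − 854 = 167.
So a = 854, b = 167, c = 1452, d = 1249.
RR = [a/(a+b)] / [c/(c+d)] = (854/1021) / (1452/2701) = 0.83643/0.53758 = 1.55593

1.556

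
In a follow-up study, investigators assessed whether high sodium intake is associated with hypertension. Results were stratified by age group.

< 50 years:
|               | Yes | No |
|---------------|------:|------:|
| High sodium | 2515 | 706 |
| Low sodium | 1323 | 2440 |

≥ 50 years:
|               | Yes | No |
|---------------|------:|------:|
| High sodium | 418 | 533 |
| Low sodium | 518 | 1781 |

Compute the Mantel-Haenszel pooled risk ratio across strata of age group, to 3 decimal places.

2.167

RR_MH = Σ(aᵢ·n₀ᵢ/nᵢ) / Σ(cᵢ·n₁ᵢ/nᵢ), with n₁ᵢ = aᵢ+bᵢ (exposed), n₀ᵢ = cᵢ+dᵢ (unexposed), nᵢ = n₁ᵢ+n₀ᵢ.
Stratum 1 (< 50 years): n₁ = 3221, n₀ = 3763, n = 6984; a·n₀/n = 2515·3763/6984 = 1355.0895; c·n₁/n = 1323·3221/6984 = 610.1637
Stratum 2 (≥ 50 years): n₁ = 951, n₀ = 2299, n = 3250; a·n₀/n = 418·2299/3250 = 295.6868; c·n₁/n = 518·951/3250 = 151.5748
RR_MH = (1355.0895 + 295.6868) / (610.1637 + 151.5748) = 1650.7763 / 761.7384 = 2.16712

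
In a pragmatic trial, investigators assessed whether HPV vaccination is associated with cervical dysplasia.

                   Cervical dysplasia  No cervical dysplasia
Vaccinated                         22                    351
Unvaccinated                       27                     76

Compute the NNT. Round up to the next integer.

5

Risk in treated group = 22/373 = 0.05898; risk in control = 27/103 = 0.26214.
Absolute risk reduction = 0.26214 − 0.05898 = 0.20315
NNT = 1 / ARR = 1 / 0.20315 = 4.922 → round up → 5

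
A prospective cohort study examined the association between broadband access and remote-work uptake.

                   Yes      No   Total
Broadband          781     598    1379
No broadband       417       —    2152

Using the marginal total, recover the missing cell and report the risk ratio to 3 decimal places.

The missing cell is in the unexposed row: 2152 − 417 = 1735.
So a = 781, b = 598, c = 417, d = 1735.
RR = [a/(a+b)] / [c/(c+d)] = (781/1379) / (417/2152) = 0.56635/0.19377 = 2.92276

2.923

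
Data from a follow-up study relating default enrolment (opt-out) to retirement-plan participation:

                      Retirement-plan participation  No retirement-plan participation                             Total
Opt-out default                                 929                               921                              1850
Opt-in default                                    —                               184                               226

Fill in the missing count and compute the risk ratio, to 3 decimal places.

2.702

The missing cell is in the unexposed row: 226 − 184 = 42.
So a = 929, b = 921, c = 42, d = 184.
RR = [a/(a+b)] / [c/(c+d)] = (929/1850) / (42/226) = 0.50216/0.18584 = 2.70211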